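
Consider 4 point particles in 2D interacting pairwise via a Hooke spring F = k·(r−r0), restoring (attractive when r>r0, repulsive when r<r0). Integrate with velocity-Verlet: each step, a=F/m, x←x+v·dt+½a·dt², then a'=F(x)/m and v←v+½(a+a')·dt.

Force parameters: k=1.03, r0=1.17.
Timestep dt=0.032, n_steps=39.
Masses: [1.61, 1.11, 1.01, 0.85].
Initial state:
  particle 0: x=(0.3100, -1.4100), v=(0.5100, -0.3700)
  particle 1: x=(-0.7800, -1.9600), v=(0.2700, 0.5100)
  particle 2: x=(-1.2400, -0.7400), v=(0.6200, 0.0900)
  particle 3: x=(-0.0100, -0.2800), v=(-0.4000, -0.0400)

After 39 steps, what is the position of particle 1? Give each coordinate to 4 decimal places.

(-0.3487, -1.2651)

step 0: x0=(0.3100, -1.4100) x1=(-0.7800, -1.9600) x2=(-1.2400, -0.7400) x3=(-0.0100, -0.2800)
step 1: x0=(0.3261, -1.4218) x1=(-0.7712, -1.9433) x2=(-1.2198, -0.7373) x3=(-0.0231, -0.2817)
step 2: x0=(0.3420, -1.4334) x1=(-0.7622, -1.9259) x2=(-1.1990, -0.7348) x3=(-0.0366, -0.2842)
step 3: x0=(0.3574, -1.4449) x1=(-0.7529, -1.9079) x2=(-1.1775, -0.7327) x3=(-0.0505, -0.2875)
step 4: x0=(0.3725, -1.4562) x1=(-0.7434, -1.8893) x2=(-1.1555, -0.7308) x3=(-0.0647, -0.2916)
step 5: x0=(0.3873, -1.4673) x1=(-0.7337, -1.8701) x2=(-1.1330, -0.7293) x3=(-0.0791, -0.2964)
step 6: x0=(0.4018, -1.4783) x1=(-0.7238, -1.8504) x2=(-1.1100, -0.7280) x3=(-0.0938, -0.3019)
step 7: x0=(0.4158, -1.4890) x1=(-0.7137, -1.8303) x2=(-1.0866, -0.7270) x3=(-0.1085, -0.3080)
step 8: x0=(0.4296, -1.4995) x1=(-0.7034, -1.8097) x2=(-1.0628, -0.7263) x3=(-0.1233, -0.3148)
step 9: x0=(0.4430, -1.5097) x1=(-0.6930, -1.7888) x2=(-1.0387, -0.7258) x3=(-0.1381, -0.3222)
step 10: x0=(0.4561, -1.5197) x1=(-0.6824, -1.7676) x2=(-1.0143, -0.7257) x3=(-0.1527, -0.3301)
step 11: x0=(0.4689, -1.5295) x1=(-0.6717, -1.7461) x2=(-0.9897, -0.7258) x3=(-0.1671, -0.3385)
step 12: x0=(0.4813, -1.5390) x1=(-0.6608, -1.7244) x2=(-0.9649, -0.7262) x3=(-0.1813, -0.3474)
step 13: x0=(0.4933, -1.5482) x1=(-0.6499, -1.7026) x2=(-0.9400, -0.7268) x3=(-0.1951, -0.3566)
step 14: x0=(0.5051, -1.5572) x1=(-0.6388, -1.6807) x2=(-0.9150, -0.7277) x3=(-0.2086, -0.3662)
step 15: x0=(0.5165, -1.5659) x1=(-0.6276, -1.6588) x2=(-0.8900, -0.7288) x3=(-0.2215, -0.3760)
step 16: x0=(0.5276, -1.5742) x1=(-0.6164, -1.6369) x2=(-0.8650, -0.7302) x3=(-0.2339, -0.3861)
step 17: x0=(0.5384, -1.5823) x1=(-0.6051, -1.6151) x2=(-0.8400, -0.7318) x3=(-0.2458, -0.3962)
step 18: x0=(0.5488, -1.5901) x1=(-0.5937, -1.5934) x2=(-0.8152, -0.7337) x3=(-0.2569, -0.4065)
step 19: x0=(0.5589, -1.5977) x1=(-0.5823, -1.5719) x2=(-0.7905, -0.7358) x3=(-0.2674, -0.4168)
step 20: x0=(0.5687, -1.6049) x1=(-0.5708, -1.5507) x2=(-0.7661, -0.7381) x3=(-0.2770, -0.4271)
step 21: x0=(0.5782, -1.6118) x1=(-0.5593, -1.5298) x2=(-0.7418, -0.7407) x3=(-0.2859, -0.4372)
step 22: x0=(0.5874, -1.6184) x1=(-0.5477, -1.5093) x2=(-0.7179, -0.7435) x3=(-0.2938, -0.4471)
step 23: x0=(0.5962, -1.6247) x1=(-0.5361, -1.4892) x2=(-0.6942, -0.7465) x3=(-0.3009, -0.4568)
step 24: x0=(0.6047, -1.6307) x1=(-0.5245, -1.4696) x2=(-0.6708, -0.7498) x3=(-0.3070, -0.4661)
step 25: x0=(0.6130, -1.6364) x1=(-0.5128, -1.4505) x2=(-0.6478, -0.7533) x3=(-0.3122, -0.4750)
step 26: x0=(0.6209, -1.6419) x1=(-0.5011, -1.4320) x2=(-0.6252, -0.7570) x3=(-0.3163, -0.4834)
step 27: x0=(0.6285, -1.6470) x1=(-0.4894, -1.4141) x2=(-0.6030, -0.7610) x3=(-0.3195, -0.4913)
step 28: x0=(0.6358, -1.6518) x1=(-0.4777, -1.3970) x2=(-0.5811, -0.7652) x3=(-0.3216, -0.4985)
step 29: x0=(0.6428, -1.6564) x1=(-0.4660, -1.3805) x2=(-0.5596, -0.7697) x3=(-0.3228, -0.5050)
step 30: x0=(0.6495, -1.6606) x1=(-0.4542, -1.3648) x2=(-0.5385, -0.7745) x3=(-0.3230, -0.5107)
step 31: x0=(0.6559, -1.6646) x1=(-0.4425, -1.3500) x2=(-0.5178, -0.7795) x3=(-0.3221, -0.5156)
step 32: x0=(0.6621, -1.6683) x1=(-0.4307, -1.3360) x2=(-0.4974, -0.7848) x3=(-0.3204, -0.5196)
step 33: x0=(0.6679, -1.6717) x1=(-0.4190, -1.3229) x2=(-0.4774, -0.7904) x3=(-0.3177, -0.5225)
step 34: x0=(0.6735, -1.6748) x1=(-0.4072, -1.3108) x2=(-0.4576, -0.7962) x3=(-0.3141, -0.5245)
step 35: x0=(0.6789, -1.6777) x1=(-0.3955, -1.2996) x2=(-0.4381, -0.8024) x3=(-0.3097, -0.5253)
step 36: x0=(0.6839, -1.6802) x1=(-0.3838, -1.2894) x2=(-0.4189, -0.8088) x3=(-0.3045, -0.5250)
step 37: x0=(0.6888, -1.6826) x1=(-0.3720, -1.2802) x2=(-0.3999, -0.8156) x3=(-0.2986, -0.5236)
step 38: x0=(0.6933, -1.6846) x1=(-0.3604, -1.2721) x2=(-0.3810, -0.8225) x3=(-0.2919, -0.5210)
step 39: x0=(0.6977, -1.6865) x1=(-0.3487, -1.2651) x2=(-0.3622, -0.8297) x3=(-0.2847, -0.5172)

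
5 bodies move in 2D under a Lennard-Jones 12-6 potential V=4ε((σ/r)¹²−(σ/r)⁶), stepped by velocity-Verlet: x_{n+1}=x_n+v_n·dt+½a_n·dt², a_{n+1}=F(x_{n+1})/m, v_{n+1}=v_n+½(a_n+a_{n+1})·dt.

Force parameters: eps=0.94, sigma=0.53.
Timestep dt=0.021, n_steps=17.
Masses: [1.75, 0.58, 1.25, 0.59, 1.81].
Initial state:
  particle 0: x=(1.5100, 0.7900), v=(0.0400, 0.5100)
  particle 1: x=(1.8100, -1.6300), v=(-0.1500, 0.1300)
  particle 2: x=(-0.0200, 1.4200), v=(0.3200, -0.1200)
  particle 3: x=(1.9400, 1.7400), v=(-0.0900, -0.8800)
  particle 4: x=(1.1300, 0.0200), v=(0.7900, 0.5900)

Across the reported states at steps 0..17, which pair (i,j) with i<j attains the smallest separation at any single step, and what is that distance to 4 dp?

step 0: x0=(1.5100, 0.7900) x1=(1.8100, -1.6300) x2=(-0.0200, 1.4200) x3=(1.9400, 1.7400) x4=(1.1300, 0.0200)
step 1: x0=(1.5108, 0.8006) x1=(1.8068, -1.6273) x2=(-0.0133, 1.4175) x3=(1.9381, 1.7214) x4=(1.1467, 0.0325)
step 2: x0=(1.5115, 0.8110) x1=(1.8037, -1.6245) x2=(-0.0065, 1.4150) x3=(1.9360, 1.7025) x4=(1.1635, 0.0454)
step 3: x0=(1.5120, 0.8212) x1=(1.8005, -1.6218) x2=(0.0002, 1.4124) x3=(1.9337, 1.6832) x4=(1.1804, 0.0585)
step 4: x0=(1.5125, 0.8311) x1=(1.7974, -1.6190) x2=(0.0069, 1.4099) x3=(1.9312, 1.6635) x4=(1.1975, 0.0720)
step 5: x0=(1.5129, 0.8409) x1=(1.7942, -1.6163) x2=(0.0137, 1.4073) x3=(1.9285, 1.6433) x4=(1.2148, 0.0859)
step 6: x0=(1.5133, 0.8504) x1=(1.7911, -1.6135) x2=(0.0205, 1.4048) x3=(1.9254, 1.6225) x4=(1.2322, 0.1003)
step 7: x0=(1.5136, 0.8597) x1=(1.7879, -1.6107) x2=(0.0273, 1.4023) x3=(1.9219, 1.6009) x4=(1.2498, 0.1150)
step 8: x0=(1.5139, 0.8688) x1=(1.7847, -1.6079) x2=(0.0340, 1.3997) x3=(1.9179, 1.5784) x4=(1.2676, 0.1303)
step 9: x0=(1.5142, 0.8778) x1=(1.7816, -1.6052) x2=(0.0408, 1.3972) x3=(1.9133, 1.5547) x4=(1.2855, 0.1461)
step 10: x0=(1.5146, 0.8866) x1=(1.7784, -1.6024) x2=(0.0477, 1.3946) x3=(1.9078, 1.5296) x4=(1.3037, 0.1625)
step 11: x0=(1.5151, 0.8953) x1=(1.7752, -1.5996) x2=(0.0545, 1.3920) x3=(1.9012, 1.5027) x4=(1.3220, 0.1795)
step 12: x0=(1.5160, 0.9041) x1=(1.7720, -1.5968) x2=(0.0613, 1.3895) x3=(1.8932, 1.4736) x4=(1.3405, 0.1972)
step 13: x0=(1.5172, 0.9129) x1=(1.7689, -1.5939) x2=(0.0682, 1.3869) x3=(1.8836, 1.4420) x4=(1.3592, 0.2157)
step 14: x0=(1.5187, 0.9217) x1=(1.7657, -1.5911) x2=(0.0750, 1.3843) x3=(1.8721, 1.4078) x4=(1.3781, 0.2351)
step 15: x0=(1.5203, 0.9298) x1=(1.7625, -1.5883) x2=(0.0819, 1.3817) x3=(1.8602, 1.3729) x4=(1.3972, 0.2554)
step 16: x0=(1.5195, 0.9342) x1=(1.7593, -1.5855) x2=(0.0888, 1.3791) x3=(1.8544, 1.3460) x4=(1.4165, 0.2767)
step 17: x0=(1.5120, 0.9295) x1=(1.7562, -1.5826) x2=(0.0957, 1.3765) x3=(1.8681, 1.3430) x4=(1.4359, 0.2990)

pair (0,3), distance 0.5308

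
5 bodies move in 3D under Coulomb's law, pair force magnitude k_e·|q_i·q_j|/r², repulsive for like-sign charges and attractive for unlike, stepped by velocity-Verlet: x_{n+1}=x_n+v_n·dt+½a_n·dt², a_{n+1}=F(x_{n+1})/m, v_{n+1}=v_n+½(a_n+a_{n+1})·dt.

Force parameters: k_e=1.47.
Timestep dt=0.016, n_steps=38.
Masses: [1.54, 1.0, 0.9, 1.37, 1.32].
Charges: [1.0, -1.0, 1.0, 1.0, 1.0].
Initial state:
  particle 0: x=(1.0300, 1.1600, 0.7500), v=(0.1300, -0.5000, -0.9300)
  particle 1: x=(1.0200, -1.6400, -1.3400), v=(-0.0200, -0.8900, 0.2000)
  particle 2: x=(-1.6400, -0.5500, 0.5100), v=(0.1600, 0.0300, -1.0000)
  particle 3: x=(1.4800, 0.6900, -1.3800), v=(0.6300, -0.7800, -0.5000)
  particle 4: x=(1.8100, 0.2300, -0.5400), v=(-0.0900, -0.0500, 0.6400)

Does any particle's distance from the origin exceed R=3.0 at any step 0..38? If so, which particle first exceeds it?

step 0: x0=(1.0300, 1.1600, 0.7500) x1=(1.0200, -1.6400, -1.3400) x2=(-1.6400, -0.5500, 0.5100) x3=(1.4800, 0.6900, -1.3800) x4=(1.8100, 0.2300, -0.5400)
step 1: x0=(1.0321, 1.1520, 0.7352) x1=(1.0197, -1.6542, -1.3368) x2=(-1.6375, -0.5495, 0.4940) x3=(1.4900, 0.6776, -1.3881) x4=(1.8086, 0.2291, -0.5297)
step 2: x0=(1.0341, 1.1441, 0.7204) x1=(1.0194, -1.6681, -1.3335) x2=(-1.6350, -0.5491, 0.4780) x3=(1.5000, 0.6652, -1.3966) x4=(1.8074, 0.2280, -0.5192)
step 3: x0=(1.0361, 1.1362, 0.7058) x1=(1.0191, -1.6820, -1.3301) x2=(-1.6326, -0.5488, 0.4620) x3=(1.5099, 0.6528, -1.4053) x4=(1.8062, 0.2266, -0.5087)
step 4: x0=(1.0381, 1.1284, 0.6912) x1=(1.0188, -1.6956, -1.3267) x2=(-1.6302, -0.5485, 0.4460) x3=(1.5198, 0.6406, -1.4143) x4=(1.8052, 0.2251, -0.4980)
step 5: x0=(1.0401, 1.1206, 0.6768) x1=(1.0186, -1.7091, -1.3232) x2=(-1.6279, -0.5482, 0.4300) x3=(1.5296, 0.6283, -1.4235) x4=(1.8043, 0.2233, -0.4871)
step 6: x0=(1.0420, 1.1129, 0.6625) x1=(1.0184, -1.7224, -1.3197) x2=(-1.6257, -0.5480, 0.4140) x3=(1.5394, 0.6162, -1.4331) x4=(1.8036, 0.2214, -0.4761)
step 7: x0=(1.0439, 1.1053, 0.6482) x1=(1.0181, -1.7356, -1.3161) x2=(-1.6235, -0.5479, 0.3980) x3=(1.5491, 0.6040, -1.4429) x4=(1.8029, 0.2192, -0.4651)
step 8: x0=(1.0457, 1.0977, 0.6341) x1=(1.0179, -1.7486, -1.3124) x2=(-1.6214, -0.5478, 0.3820) x3=(1.5588, 0.5919, -1.4530) x4=(1.8024, 0.2169, -0.4538)
step 9: x0=(1.0476, 1.0901, 0.6200) x1=(1.0177, -1.7614, -1.3087) x2=(-1.6194, -0.5477, 0.3660) x3=(1.5684, 0.5798, -1.4634) x4=(1.8019, 0.2144, -0.4425)
step 10: x0=(1.0494, 1.0827, 0.6061) x1=(1.0176, -1.7741, -1.3049) x2=(-1.6174, -0.5477, 0.3500) x3=(1.5781, 0.5677, -1.4740) x4=(1.8016, 0.2117, -0.4311)
step 11: x0=(1.0511, 1.0753, 0.5923) x1=(1.0174, -1.7866, -1.3011) x2=(-1.6154, -0.5477, 0.3340) x3=(1.5877, 0.5556, -1.4849) x4=(1.8014, 0.2088, -0.4196)
step 12: x0=(1.0528, 1.0679, 0.5786) x1=(1.0172, -1.7990, -1.2972) x2=(-1.6136, -0.5478, 0.3180) x3=(1.5972, 0.5436, -1.4960) x4=(1.8012, 0.2058, -0.4079)
step 13: x0=(1.0544, 1.0606, 0.5649) x1=(1.0171, -1.8111, -1.2933) x2=(-1.6118, -0.5480, 0.3020) x3=(1.6068, 0.5316, -1.5074) x4=(1.8012, 0.2025, -0.3962)
step 14: x0=(1.0561, 1.0534, 0.5514) x1=(1.0170, -1.8232, -1.2893) x2=(-1.6100, -0.5482, 0.2859) x3=(1.6163, 0.5195, -1.5191) x4=(1.8013, 0.1991, -0.3844)
step 15: x0=(1.0576, 1.0463, 0.5380) x1=(1.0168, -1.8350, -1.2852) x2=(-1.6083, -0.5484, 0.2699) x3=(1.6259, 0.5075, -1.5310) x4=(1.8015, 0.1956, -0.3725)
step 16: x0=(1.0591, 1.0393, 0.5248) x1=(1.0167, -1.8467, -1.2811) x2=(-1.6067, -0.5487, 0.2539) x3=(1.6354, 0.4954, -1.5431) x4=(1.8017, 0.1918, -0.3605)
step 17: x0=(1.0606, 1.0323, 0.5116) x1=(1.0166, -1.8583, -1.2770) x2=(-1.6051, -0.5491, 0.2379) x3=(1.6449, 0.4834, -1.5554) x4=(1.8021, 0.1879, -0.3484)
step 18: x0=(1.0620, 1.0254, 0.4985) x1=(1.0165, -1.8697, -1.2728) x2=(-1.6037, -0.5495, 0.2219) x3=(1.6544, 0.4713, -1.5680) x4=(1.8026, 0.1838, -0.3363)
step 19: x0=(1.0633, 1.0186, 0.4856) x1=(1.0165, -1.8809, -1.2685) x2=(-1.6022, -0.5500, 0.2058) x3=(1.6639, 0.4592, -1.5808) x4=(1.8032, 0.1796, -0.3241)
step 20: x0=(1.0646, 1.0118, 0.4727) x1=(1.0164, -1.8919, -1.2642) x2=(-1.6008, -0.5505, 0.1898) x3=(1.6734, 0.4471, -1.5938) x4=(1.8039, 0.1752, -0.3119)
step 21: x0=(1.0658, 1.0052, 0.4600) x1=(1.0164, -1.9029, -1.2598) x2=(-1.5995, -0.5510, 0.1738) x3=(1.6830, 0.4350, -1.6070) x4=(1.8047, 0.1706, -0.2996)
step 22: x0=(1.0670, 0.9986, 0.4474) x1=(1.0163, -1.9136, -1.2554) x2=(-1.5983, -0.5516, 0.1577) x3=(1.6925, 0.4228, -1.6204) x4=(1.8056, 0.1659, -0.2873)
step 23: x0=(1.0681, 0.9922, 0.4349) x1=(1.0163, -1.9242, -1.2510) x2=(-1.5971, -0.5523, 0.1417) x3=(1.7020, 0.4107, -1.6340) x4=(1.8066, 0.1610, -0.2750)
step 24: x0=(1.0691, 0.9858, 0.4225) x1=(1.0163, -1.9346, -1.2465) x2=(-1.5960, -0.5530, 0.1257) x3=(1.7115, 0.3985, -1.6478) x4=(1.8078, 0.1559, -0.2626)
step 25: x0=(1.0700, 0.9796, 0.4103) x1=(1.0162, -1.9449, -1.2419) x2=(-1.5949, -0.5538, 0.1096) x3=(1.7211, 0.3862, -1.6618) x4=(1.8090, 0.1507, -0.2501)
step 26: x0=(1.0709, 0.9734, 0.3981) x1=(1.0162, -1.9551, -1.2373) x2=(-1.5939, -0.5546, 0.0936) x3=(1.7306, 0.3740, -1.6760) x4=(1.8104, 0.1453, -0.2377)
step 27: x0=(1.0717, 0.9673, 0.3860) x1=(1.0163, -1.9650, -1.2327) x2=(-1.5930, -0.5555, 0.0775) x3=(1.7402, 0.3617, -1.6903) x4=(1.8118, 0.1397, -0.2252)
step 28: x0=(1.0724, 0.9614, 0.3741) x1=(1.0163, -1.9748, -1.2280) x2=(-1.5921, -0.5564, 0.0614) x3=(1.7498, 0.3494, -1.7049) x4=(1.8134, 0.1340, -0.2127)
step 29: x0=(1.0730, 0.9555, 0.3623) x1=(1.0163, -1.9845, -1.2233) x2=(-1.5913, -0.5574, 0.0454) x3=(1.7594, 0.3370, -1.7196) x4=(1.8151, 0.1281, -0.2002)
step 30: x0=(1.0735, 0.9498, 0.3505) x1=(1.0163, -1.9940, -1.2185) x2=(-1.5906, -0.5584, 0.0293) x3=(1.7690, 0.3246, -1.7344) x4=(1.8169, 0.1220, -0.1876)
step 31: x0=(1.0740, 0.9442, 0.3389) x1=(1.0164, -2.0034, -1.2137) x2=(-1.5899, -0.5595, 0.0132) x3=(1.7786, 0.3122, -1.7494) x4=(1.8189, 0.1157, -0.1751)
step 32: x0=(1.0743, 0.9387, 0.3274) x1=(1.0164, -2.0126, -1.2088) x2=(-1.5893, -0.5607, -0.0029) x3=(1.7882, 0.2997, -1.7646) x4=(1.8210, 0.1093, -0.1625)
step 33: x0=(1.0746, 0.9333, 0.3160) x1=(1.0165, -2.0216, -1.2039) x2=(-1.5888, -0.5618, -0.0190) x3=(1.7979, 0.2872, -1.7799) x4=(1.8232, 0.1027, -0.1500)
step 34: x0=(1.0747, 0.9280, 0.3046) x1=(1.0166, -2.0305, -1.1990) x2=(-1.5883, -0.5631, -0.0351) x3=(1.8076, 0.2747, -1.7954) x4=(1.8255, 0.0959, -0.1374)
step 35: x0=(1.0748, 0.9228, 0.2934) x1=(1.0166, -2.0392, -1.1940) x2=(-1.5878, -0.5644, -0.0512) x3=(1.8172, 0.2621, -1.8110) x4=(1.8280, 0.0889, -0.1248)
step 36: x0=(1.0748, 0.9178, 0.2823) x1=(1.0167, -2.0478, -1.1890) x2=(-1.5875, -0.5657, -0.0673) x3=(1.8270, 0.2495, -1.8267) x4=(1.8306, 0.0817, -0.1122)
step 37: x0=(1.0747, 0.9129, 0.2712) x1=(1.0168, -2.0562, -1.1840) x2=(-1.5872, -0.5671, -0.0834) x3=(1.8367, 0.2368, -1.8426) x4=(1.8333, 0.0744, -0.0996)
step 38: x0=(1.0744, 0.9081, 0.2603) x1=(1.0169, -2.0645, -1.1789) x2=(-1.5869, -0.5686, -0.0995) x3=(1.8464, 0.2241, -1.8586) x4=(1.8362, 0.0669, -0.0869)

no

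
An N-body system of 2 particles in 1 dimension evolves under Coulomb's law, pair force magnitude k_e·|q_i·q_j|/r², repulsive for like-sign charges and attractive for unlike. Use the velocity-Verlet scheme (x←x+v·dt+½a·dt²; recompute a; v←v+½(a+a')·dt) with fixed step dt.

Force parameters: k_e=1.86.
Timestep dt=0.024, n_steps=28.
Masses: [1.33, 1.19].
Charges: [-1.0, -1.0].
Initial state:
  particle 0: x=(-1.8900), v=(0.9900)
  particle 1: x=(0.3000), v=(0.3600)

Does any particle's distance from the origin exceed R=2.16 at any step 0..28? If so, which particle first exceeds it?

no

step 0: x0=(-1.8900) x1=(0.3000)
step 1: x0=(-1.8663) x1=(0.3087)
step 2: x0=(-1.8428) x1=(0.3177)
step 3: x0=(-1.8195) x1=(0.3268)
step 4: x0=(-1.7963) x1=(0.3361)
step 5: x0=(-1.7733) x1=(0.3456)
step 6: x0=(-1.7505) x1=(0.3553)
step 7: x0=(-1.7279) x1=(0.3652)
step 8: x0=(-1.7055) x1=(0.3753)
step 9: x0=(-1.6832) x1=(0.3857)
step 10: x0=(-1.6612) x1=(0.3962)
step 11: x0=(-1.6393) x1=(0.4070)
step 12: x0=(-1.6176) x1=(0.4179)
step 13: x0=(-1.5961) x1=(0.4291)
step 14: x0=(-1.5749) x1=(0.4405)
step 15: x0=(-1.5538) x1=(0.4521)
step 16: x0=(-1.5329) x1=(0.4640)
step 17: x0=(-1.5122) x1=(0.4761)
step 18: x0=(-1.4917) x1=(0.4884)
step 19: x0=(-1.4714) x1=(0.5009)
step 20: x0=(-1.4513) x1=(0.5136)
step 21: x0=(-1.4315) x1=(0.5266)
step 22: x0=(-1.4118) x1=(0.5399)
step 23: x0=(-1.3924) x1=(0.5533)
step 24: x0=(-1.3732) x1=(0.5670)
step 25: x0=(-1.3541) x1=(0.5810)
step 26: x0=(-1.3353) x1=(0.5952)
step 27: x0=(-1.3168) x1=(0.6096)
step 28: x0=(-1.2984) x1=(0.6243)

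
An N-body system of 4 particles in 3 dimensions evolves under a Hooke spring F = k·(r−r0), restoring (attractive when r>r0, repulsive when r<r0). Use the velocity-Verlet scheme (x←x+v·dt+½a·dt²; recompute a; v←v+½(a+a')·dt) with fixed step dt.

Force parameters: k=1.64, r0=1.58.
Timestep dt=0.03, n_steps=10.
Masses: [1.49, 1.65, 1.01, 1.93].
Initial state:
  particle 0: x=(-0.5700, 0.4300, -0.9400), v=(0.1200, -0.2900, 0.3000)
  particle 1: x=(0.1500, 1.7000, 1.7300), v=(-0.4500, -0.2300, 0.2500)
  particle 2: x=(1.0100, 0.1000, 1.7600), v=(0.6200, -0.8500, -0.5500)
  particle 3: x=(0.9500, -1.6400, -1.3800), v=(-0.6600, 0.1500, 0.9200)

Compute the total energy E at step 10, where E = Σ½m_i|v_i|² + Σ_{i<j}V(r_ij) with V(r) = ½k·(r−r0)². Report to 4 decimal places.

17.9992

step 0: x0=(-0.5700, 0.4300, -0.9400) x1=(0.1500, 1.7000, 1.7300) x2=(1.0100, 0.1000, 1.7600) x3=(0.9500, -1.6400, -1.3800)
step 1: x0=(-0.5655, 0.4211, -0.9298) x1=(0.1366, 1.6917, 1.7360) x2=(1.0279, 0.0741, 1.7412) x3=(0.9298, -1.6340, -1.3509)
step 2: x0=(-0.5594, 0.4119, -0.9172) x1=(0.1235, 1.6808, 1.7391) x2=(1.0444, 0.0473, 1.7180) x3=(0.9088, -1.6249, -1.3188)
step 3: x0=(-0.5516, 0.4023, -0.9021) x1=(0.1108, 1.6671, 1.7392) x2=(1.0594, 0.0199, 1.6905) x3=(0.8870, -1.6130, -1.2838)
step 4: x0=(-0.5422, 0.3924, -0.8848) x1=(0.0983, 1.6508, 1.7364) x2=(1.0730, -0.0081, 1.6589) x3=(0.8645, -1.5981, -1.2459)
step 5: x0=(-0.5312, 0.3822, -0.8651) x1=(0.0861, 1.6317, 1.7308) x2=(1.0849, -0.0366, 1.6232) x3=(0.8413, -1.5805, -1.2053)
step 6: x0=(-0.5187, 0.3717, -0.8432) x1=(0.0743, 1.6100, 1.7225) x2=(1.0953, -0.0655, 1.5838) x3=(0.8175, -1.5602, -1.1621)
step 7: x0=(-0.5048, 0.3609, -0.8191) x1=(0.0629, 1.5858, 1.7114) x2=(1.1041, -0.0948, 1.5407) x3=(0.7931, -1.5372, -1.1164)
step 8: x0=(-0.4894, 0.3498, -0.7929) x1=(0.0518, 1.5589, 1.6976) x2=(1.1113, -0.1242, 1.4943) x3=(0.7681, -1.5118, -1.0682)
step 9: x0=(-0.4728, 0.3385, -0.7648) x1=(0.0412, 1.5296, 1.6813) x2=(1.1169, -0.1538, 1.4447) x3=(0.7426, -1.4840, -1.0177)
step 10: x0=(-0.4549, 0.3270, -0.7347) x1=(0.0309, 1.4978, 1.6625) x2=(1.1210, -0.1833, 1.3922) x3=(0.7167, -1.4539, -0.9651)
step 0 velocities: v0=(0.1200, -0.2900, 0.3000) v1=(-0.4500, -0.2300, 0.2500) v2=(0.6200, -0.8500, -0.5500) v3=(-0.6600, 0.1500, 0.9200)
step 0: KE=2.3733, PE=15.6326, E=18.0058
step 10 velocities: v0=(0.6151, -0.3866, 1.0329) v1=(-0.3361, -1.0992, -0.6652) v2=(0.1089, -0.9846, -1.7928) v3=(-0.8721, 1.0381, 1.7870)
step 10: KE=9.6173, PE=8.3819, E=17.9992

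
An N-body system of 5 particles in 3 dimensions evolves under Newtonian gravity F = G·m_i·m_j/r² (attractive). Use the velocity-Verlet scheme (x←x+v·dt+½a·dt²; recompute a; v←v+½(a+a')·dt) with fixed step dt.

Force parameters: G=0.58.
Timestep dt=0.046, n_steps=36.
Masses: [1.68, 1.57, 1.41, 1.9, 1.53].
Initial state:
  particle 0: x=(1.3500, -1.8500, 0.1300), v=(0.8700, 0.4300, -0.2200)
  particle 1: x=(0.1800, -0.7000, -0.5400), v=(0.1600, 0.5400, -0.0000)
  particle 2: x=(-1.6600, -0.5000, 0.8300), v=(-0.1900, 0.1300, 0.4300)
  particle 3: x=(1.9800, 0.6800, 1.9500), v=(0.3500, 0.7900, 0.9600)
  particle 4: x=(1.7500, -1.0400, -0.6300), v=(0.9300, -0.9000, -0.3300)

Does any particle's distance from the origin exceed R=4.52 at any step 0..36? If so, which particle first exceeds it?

step 0: x0=(1.3500, -1.8500, 0.1300) x1=(0.1800, -0.7000, -0.5400) x2=(-1.6600, -0.5000, 0.8300) x3=(1.9800, 0.6800, 1.9500) x4=(1.7500, -1.0400, -0.6300)
step 1: x0=(1.3900, -1.8294, 0.1194) x1=(0.1879, -0.6754, -0.5397) x2=(-1.6684, -0.4941, 0.8496) x3=(1.9960, 0.7162, 1.9939) x4=(1.7921, -1.0818, -0.6446)
step 2: x0=(1.4300, -1.8073, 0.1078) x1=(0.1967, -0.6513, -0.5389) x2=(-1.6761, -0.4882, 0.8690) x3=(2.0117, 0.7519, 2.0375) x4=(1.8329, -1.1242, -0.6578)
step 3: x0=(1.4701, -1.7836, 0.0951) x1=(0.2063, -0.6276, -0.5376) x2=(-1.6831, -0.4824, 0.8882) x3=(2.0272, 0.7874, 2.0806) x4=(1.8724, -1.1674, -0.6696)
step 4: x0=(1.5103, -1.7584, 0.0811) x1=(0.2169, -0.6044, -0.5358) x2=(-1.6895, -0.4767, 0.9070) x3=(2.0425, 0.8225, 2.1233) x4=(1.9104, -1.2114, -0.6798)
step 5: x0=(1.5508, -1.7316, 0.0658) x1=(0.2283, -0.5817, -0.5335) x2=(-1.6952, -0.4710, 0.9257) x3=(2.0576, 0.8573, 2.1656) x4=(1.9471, -1.2560, -0.6882)
step 6: x0=(1.5915, -1.7033, 0.0489) x1=(0.2405, -0.5595, -0.5307) x2=(-1.7003, -0.4653, 0.9441) x3=(2.0725, 0.8917, 2.2076) x4=(1.9822, -1.3014, -0.6948)
step 7: x0=(1.6327, -1.6735, 0.0302) x1=(0.2534, -0.5378, -0.5275) x2=(-1.7047, -0.4598, 0.9622) x3=(2.0872, 0.9259, 2.2492) x4=(2.0158, -1.3475, -0.6992)
step 8: x0=(1.6744, -1.6423, 0.0096) x1=(0.2671, -0.5166, -0.5238) x2=(-1.7086, -0.4542, 0.9801) x3=(2.1018, 0.9597, 2.2904) x4=(2.0477, -1.3942, -0.7013)
step 9: x0=(1.7168, -1.6099, -0.0133) x1=(0.2815, -0.4958, -0.5197) x2=(-1.7119, -0.4487, 0.9978) x3=(2.1161, 0.9933, 2.3313) x4=(2.0778, -1.4414, -0.7006)
step 10: x0=(1.7601, -1.5763, -0.0387) x1=(0.2966, -0.4756, -0.5152) x2=(-1.7146, -0.4432, 1.0153) x3=(2.1303, 1.0265, 2.3718) x4=(2.1059, -1.4890, -0.6970)
step 11: x0=(1.8043, -1.5418, -0.0670) x1=(0.3124, -0.4558, -0.5103) x2=(-1.7167, -0.4378, 1.0325) x3=(2.1443, 1.0595, 2.4120) x4=(2.1318, -1.5367, -0.6899)
step 12: x0=(1.8499, -1.5068, -0.0987) x1=(0.3289, -0.4364, -0.5050) x2=(-1.7183, -0.4324, 1.0495) x3=(2.1581, 1.0922, 2.4518) x4=(2.1554, -1.5841, -0.6790)
step 13: x0=(1.8969, -1.4719, -0.1341) x1=(0.3461, -0.4176, -0.4994) x2=(-1.7193, -0.4270, 1.0663) x3=(2.1718, 1.1246, 2.4914) x4=(2.1763, -1.6306, -0.6637)
step 14: x0=(1.9456, -1.4378, -0.1737) x1=(0.3639, -0.3992, -0.4933) x2=(-1.7198, -0.4216, 1.0829) x3=(2.1853, 1.1568, 2.5306) x4=(2.1945, -1.6754, -0.6437)
step 15: x0=(1.9961, -1.4055, -0.2176) x1=(0.3823, -0.3812, -0.4870) x2=(-1.7197, -0.4162, 1.0993) x3=(2.1987, 1.1887, 2.5695) x4=(2.2096, -1.7174, -0.6186)
step 16: x0=(2.0486, -1.3764, -0.2660) x1=(0.4014, -0.3637, -0.4803) x2=(-1.7191, -0.4109, 1.1155) x3=(2.2119, 1.2204, 2.6081) x4=(2.2217, -1.7552, -0.5884)
step 17: x0=(2.1027, -1.3517, -0.3184) x1=(0.4210, -0.3467, -0.4733) x2=(-1.7180, -0.4055, 1.1314) x3=(2.2251, 1.2518, 2.6464) x4=(2.2310, -1.7873, -0.5536)
step 18: x0=(2.1581, -1.3327, -0.3740) x1=(0.4413, -0.3301, -0.4660) x2=(-1.7165, -0.4002, 1.1472) x3=(2.2380, 1.2830, 2.6844) x4=(2.2380, -1.8124, -0.5149)
step 19: x0=(2.2142, -1.3203, -0.4315) x1=(0.4622, -0.3139, -0.4584) x2=(-1.7144, -0.3948, 1.1628) x3=(2.2509, 1.3140, 2.7221) x4=(2.2433, -1.8296, -0.4740)
step 20: x0=(2.2702, -1.3147, -0.4895) x1=(0.4837, -0.2981, -0.4506) x2=(-1.7118, -0.3895, 1.1782) x3=(2.2636, 1.3447, 2.7596) x4=(2.2479, -1.8385, -0.4322)
step 21: x0=(2.3254, -1.3155, -0.5466) x1=(0.5057, -0.2828, -0.4425) x2=(-1.7088, -0.3842, 1.1934) x3=(2.2762, 1.3753, 2.7967) x4=(2.2525, -1.8398, -0.3912)
step 22: x0=(2.3794, -1.3218, -0.6018) x1=(0.5282, -0.2678, -0.4342) x2=(-1.7053, -0.3789, 1.2084) x3=(2.2886, 1.4056, 2.8336) x4=(2.2576, -1.8343, -0.3519)
step 23: x0=(2.4317, -1.3327, -0.6545) x1=(0.5513, -0.2533, -0.4256) x2=(-1.7013, -0.3735, 1.2232) x3=(2.3010, 1.4357, 2.8702) x4=(2.2636, -1.8231, -0.3152)
step 24: x0=(2.4823, -1.3471, -0.7044) x1=(0.5749, -0.2391, -0.4169) x2=(-1.6969, -0.3682, 1.2379) x3=(2.3132, 1.4656, 2.9065) x4=(2.2707, -1.8073, -0.2813)
step 25: x0=(2.5311, -1.3643, -0.7513) x1=(0.5990, -0.2254, -0.4079) x2=(-1.6920, -0.3629, 1.2523) x3=(2.3254, 1.4953, 2.9426) x4=(2.2791, -1.7879, -0.2503)
step 26: x0=(2.5782, -1.3835, -0.7953) x1=(0.6236, -0.2121, -0.3988) x2=(-1.6867, -0.3575, 1.2666) x3=(2.3374, 1.5248, 2.9784) x4=(2.2886, -1.7656, -0.2223)
step 27: x0=(2.6236, -1.4042, -0.8366) x1=(0.6486, -0.1991, -0.3894) x2=(-1.6809, -0.3522, 1.2808) x3=(2.3493, 1.5541, 3.0140) x4=(2.2991, -1.7411, -0.1970)
step 28: x0=(2.6674, -1.4259, -0.8753) x1=(0.6741, -0.1866, -0.3799) x2=(-1.6747, -0.3469, 1.2947) x3=(2.3611, 1.5832, 3.0494) x4=(2.3107, -1.7148, -0.1743)
step 29: x0=(2.7097, -1.4482, -0.9115) x1=(0.7001, -0.1744, -0.3702) x2=(-1.6681, -0.3415, 1.3085) x3=(2.3728, 1.6121, 3.0844) x4=(2.3232, -1.6871, -0.1539)
step 30: x0=(2.7506, -1.4710, -0.9456) x1=(0.7265, -0.1626, -0.3602) x2=(-1.6611, -0.3362, 1.3222) x3=(2.3844, 1.6408, 3.1193) x4=(2.3364, -1.6583, -0.1358)
step 31: x0=(2.7903, -1.4940, -0.9775) x1=(0.7533, -0.1513, -0.3501) x2=(-1.6536, -0.3308, 1.3356) x3=(2.3959, 1.6694, 3.1539) x4=(2.3504, -1.6287, -0.1197)
step 32: x0=(2.8287, -1.5170, -1.0076) x1=(0.7806, -0.1403, -0.3399) x2=(-1.6457, -0.3254, 1.3490) x3=(2.4074, 1.6978, 3.1883) x4=(2.3650, -1.5984, -0.1054)
step 33: x0=(2.8660, -1.5400, -1.0358) x1=(0.8083, -0.1297, -0.3294) x2=(-1.6374, -0.3200, 1.3621) x3=(2.4187, 1.7260, 3.2224) x4=(2.3801, -1.5676, -0.0929)
step 34: x0=(2.9023, -1.5627, -1.0625) x1=(0.8365, -0.1196, -0.3188) x2=(-1.6287, -0.3146, 1.3751) x3=(2.4299, 1.7540, 3.2563) x4=(2.3956, -1.5363, -0.0819)
step 35: x0=(2.9376, -1.5853, -1.0875) x1=(0.8650, -0.1098, -0.3080) x2=(-1.6196, -0.3092, 1.3880) x3=(2.4410, 1.7818, 3.2900) x4=(2.4116, -1.5047, -0.0723)
step 36: x0=(2.9719, -1.6075, -1.1112) x1=(0.8940, -0.1004, -0.2970) x2=(-1.6101, -0.3038, 1.4007) x3=(2.4521, 1.8094, 3.3235) x4=(2.4278, -1.4728, -0.0641)

no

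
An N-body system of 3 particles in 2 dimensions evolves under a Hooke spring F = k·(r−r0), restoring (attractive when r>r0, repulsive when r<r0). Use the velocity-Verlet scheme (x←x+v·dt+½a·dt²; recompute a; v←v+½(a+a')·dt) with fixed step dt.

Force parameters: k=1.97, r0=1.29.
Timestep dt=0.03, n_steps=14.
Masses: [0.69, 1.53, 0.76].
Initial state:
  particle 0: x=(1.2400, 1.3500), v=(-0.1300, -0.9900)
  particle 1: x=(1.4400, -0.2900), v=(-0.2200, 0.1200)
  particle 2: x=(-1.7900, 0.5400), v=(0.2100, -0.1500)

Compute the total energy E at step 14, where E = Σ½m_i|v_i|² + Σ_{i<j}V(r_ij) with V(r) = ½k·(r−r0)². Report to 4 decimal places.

step 0: x0=(1.2400, 1.3500) x1=(1.4400, -0.2900) x2=(-1.7900, 0.5400)
step 1: x0=(1.2339, 1.3192) x1=(1.4322, -0.2859) x2=(-1.7793, 0.5355)
step 2: x0=(1.2233, 1.2864) x1=(1.4221, -0.2808) x2=(-1.7599, 0.5308)
step 3: x0=(1.2084, 1.2518) x1=(1.4098, -0.2749) x2=(-1.7320, 0.5261)
step 4: x0=(1.1892, 1.2154) x1=(1.3952, -0.2681) x2=(-1.6957, 0.5211)
step 5: x0=(1.1659, 1.1775) x1=(1.3784, -0.2605) x2=(-1.6513, 0.5160)
step 6: x0=(1.1387, 1.1383) x1=(1.3595, -0.2522) x2=(-1.5991, 0.5107)
step 7: x0=(1.1076, 1.0978) x1=(1.3387, -0.2432) x2=(-1.5395, 0.5052)
step 8: x0=(1.0731, 1.0564) x1=(1.3159, -0.2337) x2=(-1.4729, 0.4994)
step 9: x0=(1.0353, 1.0142) x1=(1.2913, -0.2236) x2=(-1.3996, 0.4933)
step 10: x0=(0.9944, 0.9715) x1=(1.2651, -0.2132) x2=(-1.3202, 0.4869)
step 11: x0=(0.9508, 0.9283) x1=(1.2374, -0.2024) x2=(-1.2353, 0.4802)
step 12: x0=(0.9048, 0.8850) x1=(1.2082, -0.1914) x2=(-1.1453, 0.4731)
step 13: x0=(0.8566, 0.8417) x1=(1.1778, -0.1802) x2=(-1.0509, 0.4656)
step 14: x0=(0.8066, 0.7986) x1=(1.1464, -0.1689) x2=(-0.9527, 0.4578)
step 0 velocities: v0=(-0.1300, -0.9900) v1=(-0.2200, 0.1200) v2=(0.2100, -0.1500)
step 0: KE=0.4173, PE=7.6063, E=8.0236
step 14 velocities: v0=(-1.6919, -1.4298) v1=(-1.0634, 0.3766) v2=(3.3259, -0.2673)
step 14: KE=6.8972, PE=1.1162, E=8.0134

8.0134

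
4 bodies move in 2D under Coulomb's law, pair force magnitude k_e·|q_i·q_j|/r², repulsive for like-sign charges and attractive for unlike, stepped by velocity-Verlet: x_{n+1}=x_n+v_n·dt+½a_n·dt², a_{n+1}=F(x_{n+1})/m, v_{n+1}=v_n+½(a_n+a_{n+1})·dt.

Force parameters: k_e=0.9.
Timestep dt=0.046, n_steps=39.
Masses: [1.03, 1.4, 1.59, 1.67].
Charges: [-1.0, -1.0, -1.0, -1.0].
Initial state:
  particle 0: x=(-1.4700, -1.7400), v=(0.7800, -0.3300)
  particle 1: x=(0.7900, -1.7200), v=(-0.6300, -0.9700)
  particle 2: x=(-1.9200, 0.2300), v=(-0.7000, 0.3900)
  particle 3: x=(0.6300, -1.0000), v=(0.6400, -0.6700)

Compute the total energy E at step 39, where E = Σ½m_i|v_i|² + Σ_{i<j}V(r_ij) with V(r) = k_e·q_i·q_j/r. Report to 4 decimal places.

step 0: x0=(-1.4700, -1.7400) x1=(0.7900, -1.7200) x2=(-1.9200, 0.2300) x3=(0.6300, -1.0000)
step 1: x0=(-1.4344, -1.7555) x1=(0.7615, -1.7659) x2=(-1.9523, 0.2481) x3=(0.6594, -1.0298)
step 2: x0=(-1.3995, -1.7715) x1=(0.7337, -1.8143) x2=(-1.9850, 0.2667) x3=(0.6888, -1.0575)
step 3: x0=(-1.3652, -1.7880) x1=(0.7064, -1.8651) x2=(-2.0179, 0.2856) x3=(0.7185, -1.0832)
step 4: x0=(-1.3316, -1.8050) x1=(0.6795, -1.9182) x2=(-2.0510, 0.3049) x3=(0.7485, -1.1071)
step 5: x0=(-1.2987, -1.8224) x1=(0.6528, -1.9735) x2=(-2.0845, 0.3245) x3=(0.7790, -1.1292)
step 6: x0=(-1.2665, -1.8403) x1=(0.6263, -2.0307) x2=(-2.1182, 0.3445) x3=(0.8101, -1.1497)
step 7: x0=(-1.2350, -1.8585) x1=(0.5999, -2.0897) x2=(-2.1521, 0.3647) x3=(0.8417, -1.1688)
step 8: x0=(-1.2044, -1.8771) x1=(0.5736, -2.1502) x2=(-2.1863, 0.3853) x3=(0.8740, -1.1867)
step 9: x0=(-1.1745, -1.8960) x1=(0.5474, -2.2121) x2=(-2.2207, 0.4061) x3=(0.9070, -1.2035)
step 10: x0=(-1.1455, -1.9152) x1=(0.5213, -2.2753) x2=(-2.2553, 0.4273) x3=(0.9405, -1.2193)
step 11: x0=(-1.1174, -1.9346) x1=(0.4953, -2.3396) x2=(-2.2901, 0.4486) x3=(0.9747, -1.2343)
step 12: x0=(-1.0901, -1.9542) x1=(0.4695, -2.4050) x2=(-2.3252, 0.4703) x3=(1.0096, -1.2485)
step 13: x0=(-1.0638, -1.9740) x1=(0.4439, -2.4713) x2=(-2.3604, 0.4921) x3=(1.0450, -1.2620)
step 14: x0=(-1.0384, -1.9938) x1=(0.4185, -2.5386) x2=(-2.3959, 0.5142) x3=(1.0809, -1.2749)
step 15: x0=(-1.0140, -2.0138) x1=(0.3934, -2.6067) x2=(-2.4315, 0.5365) x3=(1.1174, -1.2873)
step 16: x0=(-0.9905, -2.0337) x1=(0.3686, -2.6755) x2=(-2.4673, 0.5590) x3=(1.1545, -1.2992)
step 17: x0=(-0.9680, -2.0535) x1=(0.3441, -2.7452) x2=(-2.5033, 0.5818) x3=(1.1920, -1.3107)
step 18: x0=(-0.9465, -2.0733) x1=(0.3200, -2.8156) x2=(-2.5394, 0.6047) x3=(1.2300, -1.3218)
step 19: x0=(-0.9259, -2.0929) x1=(0.2962, -2.8868) x2=(-2.5758, 0.6277) x3=(1.2685, -1.3325)
step 20: x0=(-0.9064, -2.1123) x1=(0.2728, -2.9588) x2=(-2.6122, 0.6510) x3=(1.3074, -1.3429)
step 21: x0=(-0.8877, -2.1314) x1=(0.2498, -3.0314) x2=(-2.6488, 0.6744) x3=(1.3467, -1.3530)
step 22: x0=(-0.8700, -2.1502) x1=(0.2271, -3.1048) x2=(-2.6856, 0.6980) x3=(1.3864, -1.3628)
step 23: x0=(-0.8531, -2.1687) x1=(0.2047, -3.1790) x2=(-2.7225, 0.7218) x3=(1.4265, -1.3724)
step 24: x0=(-0.8371, -2.1869) x1=(0.1827, -3.2538) x2=(-2.7595, 0.7457) x3=(1.4669, -1.3817)
step 25: x0=(-0.8219, -2.2047) x1=(0.1610, -3.3294) x2=(-2.7967, 0.7697) x3=(1.5077, -1.3908)
step 26: x0=(-0.8075, -2.2220) x1=(0.1396, -3.4056) x2=(-2.8340, 0.7939) x3=(1.5489, -1.3997)
step 27: x0=(-0.7937, -2.2390) x1=(0.1185, -3.4826) x2=(-2.8714, 0.8182) x3=(1.5903, -1.4084)
step 28: x0=(-0.7806, -2.2555) x1=(0.0976, -3.5602) x2=(-2.9089, 0.8427) x3=(1.6321, -1.4169)
step 29: x0=(-0.7681, -2.2716) x1=(0.0770, -3.6385) x2=(-2.9466, 0.8672) x3=(1.6742, -1.4252)
step 30: x0=(-0.7562, -2.2873) x1=(0.0565, -3.7174) x2=(-2.9843, 0.8919) x3=(1.7166, -1.4334)
step 31: x0=(-0.7448, -2.3026) x1=(0.0362, -3.7969) x2=(-3.0222, 0.9167) x3=(1.7592, -1.4414)
step 32: x0=(-0.7339, -2.3175) x1=(0.0160, -3.8771) x2=(-3.0602, 0.9416) x3=(1.8021, -1.4493)
step 33: x0=(-0.7234, -2.3320) x1=(-0.0040, -3.9577) x2=(-3.0982, 0.9667) x3=(1.8453, -1.4571)
step 34: x0=(-0.7133, -2.3462) x1=(-0.0239, -4.0390) x2=(-3.1364, 0.9918) x3=(1.8887, -1.4647)
step 35: x0=(-0.7036, -2.3600) x1=(-0.0437, -4.1207) x2=(-3.1746, 1.0171) x3=(1.9324, -1.4722)
step 36: x0=(-0.6943, -2.3735) x1=(-0.0634, -4.2029) x2=(-3.2130, 1.0424) x3=(1.9763, -1.4796)
step 37: x0=(-0.6853, -2.3866) x1=(-0.0831, -4.2856) x2=(-3.2514, 1.0678) x3=(2.0204, -1.4868)
step 38: x0=(-0.6766, -2.3995) x1=(-0.1027, -4.3688) x2=(-3.2899, 1.0934) x3=(2.0648, -1.4940)
step 39: x0=(-0.6681, -2.4121) x1=(-0.1222, -4.4524) x2=(-3.3285, 1.1190) x3=(2.1093, -1.5011)
step 0 velocities: v0=(0.7800, -0.3300) v1=(-0.6300, -0.9700) v2=(-0.7000, 0.3900) v3=(0.6400, -0.6700)
step 0: KE=2.5332, PE=3.0555, E=5.5887
step 39 velocities: v0=(0.1809, -0.2712) v1=(-0.4248, -1.8211) v2=(-0.8400, 0.5580) v3=(0.9709, -0.1527)
step 39: KE=4.1177, PE=1.4700, E=5.5877

5.5877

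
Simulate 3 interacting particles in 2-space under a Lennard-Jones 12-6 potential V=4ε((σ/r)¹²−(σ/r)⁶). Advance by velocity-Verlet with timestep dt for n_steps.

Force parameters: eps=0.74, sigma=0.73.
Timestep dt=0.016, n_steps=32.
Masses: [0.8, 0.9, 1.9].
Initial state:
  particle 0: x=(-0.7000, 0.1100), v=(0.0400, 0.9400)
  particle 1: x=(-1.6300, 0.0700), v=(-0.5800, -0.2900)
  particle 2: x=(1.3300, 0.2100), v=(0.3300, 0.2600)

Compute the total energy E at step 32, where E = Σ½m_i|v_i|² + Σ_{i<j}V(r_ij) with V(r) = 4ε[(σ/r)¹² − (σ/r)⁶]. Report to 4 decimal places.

0.1734

step 0: x0=(-0.7000, 0.1100) x1=(-1.6300, 0.0700) x2=(1.3300, 0.2100)
step 1: x0=(-0.6997, 0.1250) x1=(-1.6389, 0.0654) x2=(1.3353, 0.2142)
step 2: x0=(-0.7002, 0.1400) x1=(-1.6472, 0.0608) x2=(1.3406, 0.2183)
step 3: x0=(-0.7014, 0.1549) x1=(-1.6549, 0.0563) x2=(1.3458, 0.2225)
step 4: x0=(-0.7033, 0.1698) x1=(-1.6619, 0.0518) x2=(1.3511, 0.2266)
step 5: x0=(-0.7058, 0.1845) x1=(-1.6683, 0.0474) x2=(1.3564, 0.2308)
step 6: x0=(-0.7091, 0.1992) x1=(-1.6741, 0.0431) x2=(1.3616, 0.2350)
step 7: x0=(-0.7129, 0.2137) x1=(-1.6794, 0.0389) x2=(1.3669, 0.2391)
step 8: x0=(-0.7174, 0.2282) x1=(-1.6840, 0.0348) x2=(1.3722, 0.2433)
step 9: x0=(-0.7225, 0.2425) x1=(-1.6882, 0.0308) x2=(1.3774, 0.2474)
step 10: x0=(-0.7283, 0.2567) x1=(-1.6917, 0.0269) x2=(1.3827, 0.2516)
step 11: x0=(-0.7346, 0.2707) x1=(-1.6948, 0.0231) x2=(1.3879, 0.2558)
step 12: x0=(-0.7415, 0.2846) x1=(-1.6973, 0.0195) x2=(1.3932, 0.2599)
step 13: x0=(-0.7490, 0.2983) x1=(-1.6992, 0.0161) x2=(1.3984, 0.2641)
step 14: x0=(-0.7572, 0.3119) x1=(-1.7006, 0.0128) x2=(1.4037, 0.2682)
step 15: x0=(-0.7659, 0.3252) x1=(-1.7015, 0.0096) x2=(1.4089, 0.2724)
step 16: x0=(-0.7752, 0.3384) x1=(-1.7019, 0.0067) x2=(1.4142, 0.2766)
step 17: x0=(-0.7851, 0.3513) x1=(-1.7017, 0.0039) x2=(1.4194, 0.2807)
step 18: x0=(-0.7956, 0.3640) x1=(-1.7010, 0.0013) x2=(1.4247, 0.2849)
step 19: x0=(-0.8067, 0.3765) x1=(-1.6998, -0.0010) x2=(1.4299, 0.2890)
step 20: x0=(-0.8185, 0.3887) x1=(-1.6980, -0.0031) x2=(1.4351, 0.2932)
step 21: x0=(-0.8308, 0.4006) x1=(-1.6956, -0.0050) x2=(1.4404, 0.2973)
step 22: x0=(-0.8439, 0.4122) x1=(-1.6926, -0.0066) x2=(1.4456, 0.3015)
step 23: x0=(-0.8575, 0.4235) x1=(-1.6891, -0.0079) x2=(1.4509, 0.3057)
step 24: x0=(-0.8719, 0.4344) x1=(-1.6850, -0.0088) x2=(1.4561, 0.3098)
step 25: x0=(-0.8869, 0.4450) x1=(-1.6802, -0.0095) x2=(1.4613, 0.3140)
step 26: x0=(-0.9025, 0.4552) x1=(-1.6749, -0.0098) x2=(1.4666, 0.3181)
step 27: x0=(-0.9189, 0.4649) x1=(-1.6690, -0.0098) x2=(1.4718, 0.3223)
step 28: x0=(-0.9359, 0.4743) x1=(-1.6625, -0.0094) x2=(1.4770, 0.3265)
step 29: x0=(-0.9534, 0.4833) x1=(-1.6555, -0.0087) x2=(1.4822, 0.3306)
step 30: x0=(-0.9715, 0.4920) x1=(-1.6481, -0.0076) x2=(1.4875, 0.3348)
step 31: x0=(-0.9899, 0.5004) x1=(-1.6403, -0.0064) x2=(1.4927, 0.3389)
step 32: x0=(-1.0083, 0.5087) x1=(-1.6325, -0.0050) x2=(1.4979, 0.3431)
step 0 velocities: v0=(0.0400, 0.9400) v1=(-0.5800, -0.2900) v2=(0.3300, 0.2600)
step 0: KE=0.7110, PE=-0.5354, E=0.1756
step 32 velocities: v0=(-1.1473, 0.5265) v1=(0.4823, 0.0776) v2=(0.3267, 0.2600)
step 32: KE=0.9104, PE=-0.7369, E=0.1734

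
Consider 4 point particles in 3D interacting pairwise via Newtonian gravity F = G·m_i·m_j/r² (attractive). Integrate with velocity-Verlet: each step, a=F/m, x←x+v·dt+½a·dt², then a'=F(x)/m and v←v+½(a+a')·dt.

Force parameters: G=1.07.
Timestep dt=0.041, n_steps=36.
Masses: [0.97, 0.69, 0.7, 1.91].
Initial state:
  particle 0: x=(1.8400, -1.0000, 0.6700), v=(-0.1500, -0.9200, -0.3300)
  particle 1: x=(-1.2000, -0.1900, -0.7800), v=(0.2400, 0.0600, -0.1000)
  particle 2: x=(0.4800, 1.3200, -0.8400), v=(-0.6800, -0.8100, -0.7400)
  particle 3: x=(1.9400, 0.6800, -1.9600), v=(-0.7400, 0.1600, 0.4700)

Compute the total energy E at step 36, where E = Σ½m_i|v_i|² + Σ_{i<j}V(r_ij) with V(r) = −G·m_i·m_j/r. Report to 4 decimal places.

step 0: x0=(1.8400, -1.0000, 0.6700) x1=(-1.2000, -0.1900, -0.7800) x2=(0.4800, 1.3200, -0.8400) x3=(1.9400, 0.6800, -1.9600)
step 1: x0=(1.8338, -1.0376, 0.6563) x1=(-1.1899, -0.1874, -0.7841) x2=(0.4524, 1.2865, -0.8706) x3=(1.9095, 0.6866, -1.9405)
step 2: x0=(1.8274, -1.0748, 0.6421) x1=(-1.1792, -0.1847, -0.7883) x2=(0.4254, 1.2524, -0.9015) x3=(1.8786, 0.6931, -1.9207)
step 3: x0=(1.8209, -1.1117, 0.6276) x1=(-1.1679, -0.1817, -0.7925) x2=(0.3991, 1.2177, -0.9330) x3=(1.8473, 0.6996, -1.9005)
step 4: x0=(1.8143, -1.1483, 0.6127) x1=(-1.1559, -0.1784, -0.7968) x2=(0.3735, 1.1823, -0.9648) x3=(1.8157, 0.7061, -1.8799)
step 5: x0=(1.8075, -1.1846, 0.5974) x1=(-1.1433, -0.1750, -0.8012) x2=(0.3486, 1.1464, -0.9972) x3=(1.7836, 0.7126, -1.8589)
step 6: x0=(1.8005, -1.2205, 0.5816) x1=(-1.1301, -0.1713, -0.8056) x2=(0.3246, 1.1098, -1.0299) x3=(1.7510, 0.7190, -1.8375)
step 7: x0=(1.7934, -1.2561, 0.5656) x1=(-1.1162, -0.1673, -0.8101) x2=(0.3014, 1.0726, -1.0632) x3=(1.7180, 0.7253, -1.8157)
step 8: x0=(1.7862, -1.2913, 0.5491) x1=(-1.1016, -0.1630, -0.8147) x2=(0.2791, 1.0348, -1.0969) x3=(1.6844, 0.7317, -1.7935)
step 9: x0=(1.7787, -1.3261, 0.5322) x1=(-1.0862, -0.1585, -0.8194) x2=(0.2578, 0.9964, -1.1310) x3=(1.6503, 0.7379, -1.7709)
step 10: x0=(1.7712, -1.3606, 0.5150) x1=(-1.0701, -0.1536, -0.8243) x2=(0.2376, 0.9574, -1.1656) x3=(1.6156, 0.7441, -1.7480)
step 11: x0=(1.7634, -1.3948, 0.4974) x1=(-1.0532, -0.1484, -0.8293) x2=(0.2185, 0.9178, -1.2006) x3=(1.5803, 0.7502, -1.7246)
step 12: x0=(1.7555, -1.4285, 0.4795) x1=(-1.0355, -0.1429, -0.8344) x2=(0.2006, 0.8776, -1.2359) x3=(1.5444, 0.7562, -1.7009)
step 13: x0=(1.7474, -1.4619, 0.4612) x1=(-1.0170, -0.1370, -0.8397) x2=(0.1841, 0.8369, -1.2717) x3=(1.5077, 0.7621, -1.6768)
step 14: x0=(1.7391, -1.4949, 0.4425) x1=(-0.9975, -0.1308, -0.8453) x2=(0.1690, 0.7956, -1.3077) x3=(1.4703, 0.7678, -1.6523)
step 15: x0=(1.7307, -1.5275, 0.4235) x1=(-0.9771, -0.1241, -0.8510) x2=(0.1555, 0.7540, -1.3440) x3=(1.4321, 0.7733, -1.6275)
step 16: x0=(1.7220, -1.5597, 0.4041) x1=(-0.9558, -0.1171, -0.8570) x2=(0.1435, 0.7119, -1.3804) x3=(1.3930, 0.7787, -1.6023)
step 17: x0=(1.7132, -1.5915, 0.3844) x1=(-0.9334, -0.1096, -0.8633) x2=(0.1333, 0.6695, -1.4170) x3=(1.3530, 0.7838, -1.5769)
step 18: x0=(1.7042, -1.6229, 0.3644) x1=(-0.9100, -0.1017, -0.8699) x2=(0.1250, 0.6269, -1.4535) x3=(1.3121, 0.7886, -1.5511)
step 19: x0=(1.6950, -1.6539, 0.3440) x1=(-0.8855, -0.0933, -0.8769) x2=(0.1186, 0.5841, -1.4898) x3=(1.2701, 0.7931, -1.5251)
step 20: x0=(1.6856, -1.6844, 0.3234) x1=(-0.8598, -0.0844, -0.8842) x2=(0.1142, 0.5414, -1.5259) x3=(1.2271, 0.7972, -1.4990)
step 21: x0=(1.6760, -1.7146, 0.3024) x1=(-0.8329, -0.0751, -0.8921) x2=(0.1120, 0.4988, -1.5614) x3=(1.1829, 0.8009, -1.4727)
step 22: x0=(1.6662, -1.7443, 0.2810) x1=(-0.8048, -0.0652, -0.9004) x2=(0.1120, 0.4565, -1.5962) x3=(1.1376, 0.8041, -1.4463)
step 23: x0=(1.6561, -1.7736, 0.2594) x1=(-0.7753, -0.0548, -0.9092) x2=(0.1141, 0.4147, -1.6301) x3=(1.0911, 0.8066, -1.4199)
step 24: x0=(1.6459, -1.8025, 0.2375) x1=(-0.7444, -0.0439, -0.9187) x2=(0.1185, 0.3736, -1.6629) x3=(1.0434, 0.8085, -1.3935)
step 25: x0=(1.6355, -1.8309, 0.2153) x1=(-0.7120, -0.0325, -0.9288) x2=(0.1250, 0.3333, -1.6943) x3=(0.9945, 0.8097, -1.3673)
step 26: x0=(1.6248, -1.8589, 0.1928) x1=(-0.6781, -0.0204, -0.9397) x2=(0.1337, 0.2941, -1.7240) x3=(0.9444, 0.8101, -1.3412)
step 27: x0=(1.6139, -1.8865, 0.1700) x1=(-0.6426, -0.0078, -0.9513) x2=(0.1443, 0.2562, -1.7518) x3=(0.8931, 0.8096, -1.3155)
step 28: x0=(1.6028, -1.9136, 0.1470) x1=(-0.6054, 0.0054, -0.9637) x2=(0.1567, 0.2196, -1.7776) x3=(0.8406, 0.8081, -1.2901)
step 29: x0=(1.5915, -1.9402, 0.1236) x1=(-0.5663, 0.0192, -0.9770) x2=(0.1707, 0.1847, -1.8009) x3=(0.7870, 0.8055, -1.2651)
step 30: x0=(1.5800, -1.9664, 0.1001) x1=(-0.5253, 0.0338, -0.9912) x2=(0.1860, 0.1514, -1.8218) x3=(0.7323, 0.8018, -1.2405)
step 31: x0=(1.5682, -1.9921, 0.0762) x1=(-0.4823, 0.0492, -1.0064) x2=(0.2026, 0.1200, -1.8399) x3=(0.6765, 0.7970, -1.2165)
step 32: x0=(1.5561, -2.0174, 0.0521) x1=(-0.4369, 0.0654, -1.0226) x2=(0.2200, 0.0905, -1.8551) x3=(0.6197, 0.7909, -1.1930)
step 33: x0=(1.5439, -2.0422, 0.0277) x1=(-0.3891, 0.0827, -1.0399) x2=(0.2379, 0.0630, -1.8674) x3=(0.5620, 0.7835, -1.1700)
step 34: x0=(1.5314, -2.0666, 0.0031) x1=(-0.3385, 0.1013, -1.0584) x2=(0.2563, 0.0375, -1.8766) x3=(0.5032, 0.7746, -1.1477)
step 35: x0=(1.5187, -2.0904, -0.0218) x1=(-0.2847, 0.1215, -1.0780) x2=(0.2747, 0.0140, -1.8827) x3=(0.4434, 0.7641, -1.1260)
step 36: x0=(1.5057, -2.1138, -0.0469) x1=(-0.2274, 0.1438, -1.0987) x2=(0.2929, -0.0074, -1.8855) x3=(0.3825, 0.7519, -1.1049)
step 0 velocities: v0=(-0.1500, -0.9200, -0.3300) v1=(0.2400, 0.0600, -0.1000) v2=(-0.6800, -0.8100, -0.7400) v3=(-0.7400, 0.1600, 0.4700)
step 0: KE=1.8403, PE=-2.4471, E=-0.6068
step 36 velocities: v0=(-0.3195, -0.5646, -0.6150) v1=(1.4479, 0.5801, -0.5202) v2=(0.4387, -0.4965, -0.0290) v3=(-1.5003, -0.3233, 0.5060)
step 36: KE=3.9681, PE=-4.5710, E=-0.6029

-0.6029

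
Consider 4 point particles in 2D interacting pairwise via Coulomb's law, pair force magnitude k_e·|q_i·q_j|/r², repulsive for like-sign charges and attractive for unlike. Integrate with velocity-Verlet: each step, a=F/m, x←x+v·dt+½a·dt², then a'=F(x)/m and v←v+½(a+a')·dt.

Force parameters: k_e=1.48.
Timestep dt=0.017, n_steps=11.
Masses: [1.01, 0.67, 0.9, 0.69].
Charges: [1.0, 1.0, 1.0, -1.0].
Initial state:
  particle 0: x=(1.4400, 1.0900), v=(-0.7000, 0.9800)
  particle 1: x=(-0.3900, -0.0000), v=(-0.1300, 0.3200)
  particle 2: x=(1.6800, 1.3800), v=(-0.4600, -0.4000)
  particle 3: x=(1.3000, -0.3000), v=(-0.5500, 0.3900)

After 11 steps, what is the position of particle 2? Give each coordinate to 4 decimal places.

(1.7381, 1.4243)

step 0: x0=(1.4400, 1.0900) x1=(-0.3900, -0.0000) x2=(1.6800, 1.3800) x3=(1.3000, -0.3000)
step 1: x0=(1.4272, 1.1054) x1=(-0.3922, 0.0054) x2=(1.6733, 1.3744) x3=(1.2906, -0.2931)
step 2: x0=(1.4123, 1.1183) x1=(-0.3944, 0.0105) x2=(1.6690, 1.3714) x3=(1.2810, -0.2856)
step 3: x0=(1.3951, 1.1288) x1=(-0.3966, 0.0156) x2=(1.6673, 1.3708) x3=(1.2714, -0.2776)
step 4: x0=(1.3756, 1.1370) x1=(-0.3988, 0.0204) x2=(1.6683, 1.3725) x3=(1.2615, -0.2690)
step 5: x0=(1.3538, 1.1431) x1=(-0.4009, 0.0251) x2=(1.6720, 1.3761) x3=(1.2516, -0.2599)
step 6: x0=(1.3299, 1.1475) x1=(-0.4031, 0.0296) x2=(1.6782, 1.3815) x3=(1.2415, -0.2502)
step 7: x0=(1.3041, 1.1503) x1=(-0.4052, 0.0339) x2=(1.6867, 1.3882) x3=(1.2313, -0.2399)
step 8: x0=(1.2766, 1.1519) x1=(-0.4074, 0.0380) x2=(1.6971, 1.3961) x3=(1.2209, -0.2291)
step 9: x0=(1.2476, 1.1525) x1=(-0.4095, 0.0420) x2=(1.7093, 1.4048) x3=(1.2104, -0.2177)
step 10: x0=(1.2173, 1.1521) x1=(-0.4116, 0.0458) x2=(1.7230, 1.4143) x3=(1.1997, -0.2058)
step 11: x0=(1.1860, 1.1510) x1=(-0.4137, 0.0494) x2=(1.7381, 1.4243) x3=(1.1888, -0.1932)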